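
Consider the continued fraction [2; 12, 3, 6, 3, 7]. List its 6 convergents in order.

2/1, 25/12, 77/37, 487/234, 1538/739, 11253/5407

Using the convergent recurrence p_i = a_i*p_{i-1} + p_{i-2}, q_i = a_i*q_{i-1} + q_{i-2} with p_{-2}=0, p_{-1}=1, q_{-2}=1, q_{-1}=0:
  i=0: a_0=2, p_0 = 2*1 + 0 = 2, q_0 = 2*0 + 1 = 1.
  i=1: a_1=12, p_1 = 12*2 + 1 = 25, q_1 = 12*1 + 0 = 12.
  i=2: a_2=3, p_2 = 3*25 + 2 = 77, q_2 = 3*12 + 1 = 37.
  i=3: a_3=6, p_3 = 6*77 + 25 = 487, q_3 = 6*37 + 12 = 234.
  i=4: a_4=3, p_4 = 3*487 + 77 = 1538, q_4 = 3*234 + 37 = 739.
  i=5: a_5=7, p_5 = 7*1538 + 487 = 11253, q_5 = 7*739 + 234 = 5407.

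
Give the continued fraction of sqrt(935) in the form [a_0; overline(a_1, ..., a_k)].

Write x_i = (sqrt(935) + m_i)/d_i with (m_0, d_0) = (0, 1). a_0 = floor(sqrt(935)) = 30, since 30^2 = 900 <= 935 < 961 = 31^2.
Iterate m_{i+1} = d_i*a_i - m_i, d_{i+1} = (935 - m_{i+1}^2)/d_i, a_{i+1} = floor((a_0 + m_{i+1})/d_{i+1}):
  m_1 = 1*30 - 0 = 30, d_1 = (935 - 30^2)/1 = 35/1 = 35, a_1 = floor((30 + 30)/35) = 1.
  m_2 = 35*1 - 30 = 5, d_2 = (935 - 5^2)/35 = 910/35 = 26, a_2 = floor((30 + 5)/26) = 1.
  m_3 = 26*1 - 5 = 21, d_3 = (935 - 21^2)/26 = 494/26 = 19, a_3 = floor((30 + 21)/19) = 2.
  m_4 = 19*2 - 21 = 17, d_4 = (935 - 17^2)/19 = 646/19 = 34, a_4 = floor((30 + 17)/34) = 1.
  m_5 = 34*1 - 17 = 17, d_5 = (935 - 17^2)/34 = 646/34 = 19, a_5 = floor((30 + 17)/19) = 2.
  m_6 = 19*2 - 17 = 21, d_6 = (935 - 21^2)/19 = 494/19 = 26, a_6 = floor((30 + 21)/26) = 1.
  m_7 = 26*1 - 21 = 5, d_7 = (935 - 5^2)/26 = 910/26 = 35, a_7 = floor((30 + 5)/35) = 1.
  m_8 = 35*1 - 5 = 30, d_8 = (935 - 30^2)/35 = 35/35 = 1, a_8 = floor((30 + 30)/1) = 60.
  m_9 = 1*60 - 30 = 30, d_9 = (935 - 30^2)/1 = 35/1 = 35: (m_9, d_9) = (m_1, d_1) = (30, 35), so from here the quotients repeat a_1, ..., a_8; the period length is 8.
Hence the expansion of sqrt(935) is a_0 = 30 followed by the repeating block 1, 1, 2, 1, 2, 1, 1, 60 (period 8).

[30; overline(1, 1, 2, 1, 2, 1, 1, 60)]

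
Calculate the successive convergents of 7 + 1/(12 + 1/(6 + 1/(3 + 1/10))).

7/1, 85/12, 517/73, 1636/231, 16877/2383

Using the convergent recurrence p_i = a_i*p_{i-1} + p_{i-2}, q_i = a_i*q_{i-1} + q_{i-2} with p_{-2}=0, p_{-1}=1, q_{-2}=1, q_{-1}=0:
  i=0: a_0=7, p_0 = 7*1 + 0 = 7, q_0 = 7*0 + 1 = 1.
  i=1: a_1=12, p_1 = 12*7 + 1 = 85, q_1 = 12*1 + 0 = 12.
  i=2: a_2=6, p_2 = 6*85 + 7 = 517, q_2 = 6*12 + 1 = 73.
  i=3: a_3=3, p_3 = 3*517 + 85 = 1636, q_3 = 3*73 + 12 = 231.
  i=4: a_4=10, p_4 = 10*1636 + 517 = 16877, q_4 = 10*231 + 73 = 2383.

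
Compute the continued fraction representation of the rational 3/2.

[1; 2]

Run the Euclidean algorithm on 3 and 2; the successive quotients are the partial quotients a_0, a_1, ... (each step inverts the fractional part left over by the previous one):
  3 = 1*2 + 1, so a_0 = 1.
  2 = 2*1 + 0, so a_1 = 2.
The remainder reaches 0 after 2 divisions, so the expansion has 2 partial quotients, read off in order.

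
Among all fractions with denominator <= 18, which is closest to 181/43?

59/14

Expand x = 181/43 as a continued fraction with the Euclidean algorithm:
  181 = 4*43 + 9, so a_0 = 4.
  43 = 4*9 + 7, so a_1 = 4.
  9 = 1*7 + 2, so a_2 = 1.
  7 = 3*2 + 1, so a_3 = 3.
  2 = 2*1 + 0, so a_4 = 2.
so x = [4; 4, 1, 3, 2].
Convergents (p_i = a_i*p_{i-1} + p_{i-2}, q_i = a_i*q_{i-1} + q_{i-2} with p_{-2}=0, p_{-1}=1, q_{-2}=1, q_{-1}=0), until the denominator exceeds 18:
  i=0: a_0=4, p_0 = 4*1 + 0 = 4, q_0 = 4*0 + 1 = 1.
  i=1: a_1=4, p_1 = 4*4 + 1 = 17, q_1 = 4*1 + 0 = 4.
  i=2: a_2=1, p_2 = 1*17 + 4 = 21, q_2 = 1*4 + 1 = 5.
  i=3: a_3=3, p_3 = 3*21 + 17 = 80, q_3 = 3*5 + 4 = 19.
q_3 = 19 > 18, so the last convergent with denominator <= 18 is p_2/q_2 = 21/5.
The closest fraction with denominator <= 18 is either p_2/q_2 or the intermediate fraction (k*p_2 + p_1)/(k*q_2 + q_1) with the largest k >= 1 whose denominator stays <= 18; these approach x as k grows, and every other convergent or intermediate fraction in range is farther away.
Largest k: floor((18 - q_1)/q_2) = floor((18 - 4)/5) = 2.
That gives (2*21 + 17)/(2*5 + 4) = 59/14.
Compare the errors: |x - 21/5| = |181*5 - 21*43|/(43*5) = 2/215, and |x - 59/14| = |181*14 - 59*43|/(43*14) = 3/602.
Cross-multiplying, 3*215 = 645 < 1204 = 2*602, so 3/602 is smaller: the intermediate fraction 59/14 is closer to x than 21/5.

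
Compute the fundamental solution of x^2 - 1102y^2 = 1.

(x, y) = (11382443, 342882)

First expand sqrt(1102) as a continued fraction. With x_i = (sqrt(1102) + m_i)/d_i and (m_0, d_0) = (0, 1): a_0 = floor(sqrt(1102)) = 33, since 33^2 = 1089 <= 1102 < 1156 = 34^2.
Iterate m_{i+1} = d_i*a_i - m_i, d_{i+1} = (1102 - m_{i+1}^2)/d_i, a_{i+1} = floor((a_0 + m_{i+1})/d_{i+1}):
  m_1 = 1*33 - 0 = 33, d_1 = (1102 - 33^2)/1 = 13/1 = 13, a_1 = floor((33 + 33)/13) = 5.
  m_2 = 13*5 - 33 = 32, d_2 = (1102 - 32^2)/13 = 78/13 = 6, a_2 = floor((33 + 32)/6) = 10.
  m_3 = 6*10 - 32 = 28, d_3 = (1102 - 28^2)/6 = 318/6 = 53, a_3 = floor((33 + 28)/53) = 1.
  m_4 = 53*1 - 28 = 25, d_4 = (1102 - 25^2)/53 = 477/53 = 9, a_4 = floor((33 + 25)/9) = 6.
  m_5 = 9*6 - 25 = 29, d_5 = (1102 - 29^2)/9 = 261/9 = 29, a_5 = floor((33 + 29)/29) = 2.
  m_6 = 29*2 - 29 = 29, d_6 = (1102 - 29^2)/29 = 261/29 = 9, a_6 = floor((33 + 29)/9) = 6.
  m_7 = 9*6 - 29 = 25, d_7 = (1102 - 25^2)/9 = 477/9 = 53, a_7 = floor((33 + 25)/53) = 1.
  m_8 = 53*1 - 25 = 28, d_8 = (1102 - 28^2)/53 = 318/53 = 6, a_8 = floor((33 + 28)/6) = 10.
  m_9 = 6*10 - 28 = 32, d_9 = (1102 - 32^2)/6 = 78/6 = 13, a_9 = floor((33 + 32)/13) = 5.
  m_10 = 13*5 - 32 = 33, d_10 = (1102 - 33^2)/13 = 13/13 = 1, a_10 = floor((33 + 33)/1) = 66.
  m_11 = 1*66 - 33 = 33, d_11 = (1102 - 33^2)/1 = 13/1 = 13: (m_11, d_11) = (m_1, d_1) = (33, 13), so from here the quotients repeat a_1, ..., a_10; the period length is 10.
So sqrt(1102) = [33; (5, 10, 1, 6, 2, 6, 1, 10, 5, 66)] with period length k = 10.
k is even, so the fundamental solution of x^2 - 1102y^2 = 1 is (p_{k-1}, q_{k-1}) = (p_9, q_9); compute convergents through index 9.
Convergents (p_i = a_i*p_{i-1} + p_{i-2}, q_i = a_i*q_{i-1} + q_{i-2} with p_{-2}=0, p_{-1}=1, q_{-2}=1, q_{-1}=0):
  i=0: a_0=33, p_0 = 33*1 + 0 = 33, q_0 = 33*0 + 1 = 1.
  i=1: a_1=5, p_1 = 5*33 + 1 = 166, q_1 = 5*1 + 0 = 5.
  i=2: a_2=10, p_2 = 10*166 + 33 = 1693, q_2 = 10*5 + 1 = 51.
  i=3: a_3=1, p_3 = 1*1693 + 166 = 1859, q_3 = 1*51 + 5 = 56.
  i=4: a_4=6, p_4 = 6*1859 + 1693 = 12847, q_4 = 6*56 + 51 = 387.
  i=5: a_5=2, p_5 = 2*12847 + 1859 = 27553, q_5 = 2*387 + 56 = 830.
  i=6: a_6=6, p_6 = 6*27553 + 12847 = 178165, q_6 = 6*830 + 387 = 5367.
  i=7: a_7=1, p_7 = 1*178165 + 27553 = 205718, q_7 = 1*5367 + 830 = 6197.
  i=8: a_8=10, p_8 = 10*205718 + 178165 = 2235345, q_8 = 10*6197 + 5367 = 67337.
  i=9: a_9=5, p_9 = 5*2235345 + 205718 = 11382443, q_9 = 5*67337 + 6197 = 342882.
Check: 11382443^2 - 1102*342882^2 = 129560008648249 - 129560008648248 = 1, so (x, y) = (11382443, 342882) solves the equation, and by the theorem it is the least positive solution.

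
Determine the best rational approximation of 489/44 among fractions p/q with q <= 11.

100/9

Expand x = 489/44 as a continued fraction with the Euclidean algorithm:
  489 = 11*44 + 5, so a_0 = 11.
  44 = 8*5 + 4, so a_1 = 8.
  5 = 1*4 + 1, so a_2 = 1.
  4 = 4*1 + 0, so a_3 = 4.
so x = [11; 8, 1, 4].
Convergents (p_i = a_i*p_{i-1} + p_{i-2}, q_i = a_i*q_{i-1} + q_{i-2} with p_{-2}=0, p_{-1}=1, q_{-2}=1, q_{-1}=0), until the denominator exceeds 11:
  i=0: a_0=11, p_0 = 11*1 + 0 = 11, q_0 = 11*0 + 1 = 1.
  i=1: a_1=8, p_1 = 8*11 + 1 = 89, q_1 = 8*1 + 0 = 8.
  i=2: a_2=1, p_2 = 1*89 + 11 = 100, q_2 = 1*8 + 1 = 9.
  i=3: a_3=4, p_3 = 4*100 + 89 = 489, q_3 = 4*9 + 8 = 44.
q_3 = 44 > 11, so the last convergent with denominator <= 11 is p_2/q_2 = 100/9.
The closest fraction with denominator <= 11 is either p_2/q_2 or the intermediate fraction (k*p_2 + p_1)/(k*q_2 + q_1) with the largest k >= 1 whose denominator stays <= 11; these approach x as k grows, and every other convergent or intermediate fraction in range is farther away.
Largest k: floor((11 - q_1)/q_2) = floor((11 - 8)/9) = 0.
Since k = 0, no intermediate fraction beyond p_2/q_2 has denominator <= 11, so the convergent 100/9 is the closest (its error is |489*9 - 100*44|/(44*9) = 1/396).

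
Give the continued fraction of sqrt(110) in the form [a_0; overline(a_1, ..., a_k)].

[10; overline(2, 20)]

Write x_i = (sqrt(110) + m_i)/d_i with (m_0, d_0) = (0, 1). a_0 = floor(sqrt(110)) = 10, since 10^2 = 100 <= 110 < 121 = 11^2.
Iterate m_{i+1} = d_i*a_i - m_i, d_{i+1} = (110 - m_{i+1}^2)/d_i, a_{i+1} = floor((a_0 + m_{i+1})/d_{i+1}):
  m_1 = 1*10 - 0 = 10, d_1 = (110 - 10^2)/1 = 10/1 = 10, a_1 = floor((10 + 10)/10) = 2.
  m_2 = 10*2 - 10 = 10, d_2 = (110 - 10^2)/10 = 10/10 = 1, a_2 = floor((10 + 10)/1) = 20.
  m_3 = 1*20 - 10 = 10, d_3 = (110 - 10^2)/1 = 10/1 = 10: (m_3, d_3) = (m_1, d_1) = (10, 10), so from here the quotients repeat a_1, a_2; the period length is 2.
Hence the expansion of sqrt(110) is a_0 = 10 followed by the repeating block 2, 20 (period 2).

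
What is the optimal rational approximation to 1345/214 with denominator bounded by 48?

Expand x = 1345/214 as a continued fraction with the Euclidean algorithm:
  1345 = 6*214 + 61, so a_0 = 6.
  214 = 3*61 + 31, so a_1 = 3.
  61 = 1*31 + 30, so a_2 = 1.
  31 = 1*30 + 1, so a_3 = 1.
  30 = 30*1 + 0, so a_4 = 30.
so x = [6; 3, 1, 1, 30].
Convergents (p_i = a_i*p_{i-1} + p_{i-2}, q_i = a_i*q_{i-1} + q_{i-2} with p_{-2}=0, p_{-1}=1, q_{-2}=1, q_{-1}=0), until the denominator exceeds 48:
  i=0: a_0=6, p_0 = 6*1 + 0 = 6, q_0 = 6*0 + 1 = 1.
  i=1: a_1=3, p_1 = 3*6 + 1 = 19, q_1 = 3*1 + 0 = 3.
  i=2: a_2=1, p_2 = 1*19 + 6 = 25, q_2 = 1*3 + 1 = 4.
  i=3: a_3=1, p_3 = 1*25 + 19 = 44, q_3 = 1*4 + 3 = 7.
  i=4: a_4=30, p_4 = 30*44 + 25 = 1345, q_4 = 30*7 + 4 = 214.
q_4 = 214 > 48, so the last convergent with denominator <= 48 is p_3/q_3 = 44/7.
The closest fraction with denominator <= 48 is either p_3/q_3 or the intermediate fraction (k*p_3 + p_2)/(k*q_3 + q_2) with the largest k >= 1 whose denominator stays <= 48; these approach x as k grows, and every other convergent or intermediate fraction in range is farther away.
Largest k: floor((48 - q_2)/q_3) = floor((48 - 4)/7) = 6.
That gives (6*44 + 25)/(6*7 + 4) = 289/46.
Compare the errors: |x - 44/7| = |1345*7 - 44*214|/(214*7) = 1/1498, and |x - 289/46| = |1345*46 - 289*214|/(214*46) = 24/9844.
Cross-multiplying, 1*9844 = 9844 < 35952 = 24*1498, so 1/1498 is smaller: the convergent 44/7 is closer to x than 289/46.

44/7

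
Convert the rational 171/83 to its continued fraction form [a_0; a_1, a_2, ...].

Run the Euclidean algorithm on 171 and 83; the successive quotients are the partial quotients a_0, a_1, ... (each step inverts the fractional part left over by the previous one):
  171 = 2*83 + 5, so a_0 = 2.
  83 = 16*5 + 3, so a_1 = 16.
  5 = 1*3 + 2, so a_2 = 1.
  3 = 1*2 + 1, so a_3 = 1.
  2 = 2*1 + 0, so a_4 = 2.
The remainder reaches 0 after 5 divisions, so the expansion has 5 partial quotients, read off in order.

[2; 16, 1, 1, 2]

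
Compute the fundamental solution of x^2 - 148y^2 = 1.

(x, y) = (73, 6)

First expand sqrt(148) as a continued fraction. With x_i = (sqrt(148) + m_i)/d_i and (m_0, d_0) = (0, 1): a_0 = floor(sqrt(148)) = 12, since 12^2 = 144 <= 148 < 169 = 13^2.
Iterate m_{i+1} = d_i*a_i - m_i, d_{i+1} = (148 - m_{i+1}^2)/d_i, a_{i+1} = floor((a_0 + m_{i+1})/d_{i+1}):
  m_1 = 1*12 - 0 = 12, d_1 = (148 - 12^2)/1 = 4/1 = 4, a_1 = floor((12 + 12)/4) = 6.
  m_2 = 4*6 - 12 = 12, d_2 = (148 - 12^2)/4 = 4/4 = 1, a_2 = floor((12 + 12)/1) = 24.
  m_3 = 1*24 - 12 = 12, d_3 = (148 - 12^2)/1 = 4/1 = 4: (m_3, d_3) = (m_1, d_1) = (12, 4), so from here the quotients repeat a_1, a_2; the period length is 2.
So sqrt(148) = [12; (6, 24)] with period length k = 2.
k is even, so the fundamental solution of x^2 - 148y^2 = 1 is (p_{k-1}, q_{k-1}) = (p_1, q_1); compute convergents through index 1.
Convergents (p_i = a_i*p_{i-1} + p_{i-2}, q_i = a_i*q_{i-1} + q_{i-2} with p_{-2}=0, p_{-1}=1, q_{-2}=1, q_{-1}=0):
  i=0: a_0=12, p_0 = 12*1 + 0 = 12, q_0 = 12*0 + 1 = 1.
  i=1: a_1=6, p_1 = 6*12 + 1 = 73, q_1 = 6*1 + 0 = 6.
Check: 73^2 - 148*6^2 = 5329 - 5328 = 1, so (x, y) = (73, 6) solves the equation, and by the theorem it is the least positive solution.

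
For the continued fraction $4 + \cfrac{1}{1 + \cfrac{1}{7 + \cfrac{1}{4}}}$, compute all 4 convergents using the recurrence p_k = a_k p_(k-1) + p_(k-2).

Using the convergent recurrence p_i = a_i*p_{i-1} + p_{i-2}, q_i = a_i*q_{i-1} + q_{i-2} with p_{-2}=0, p_{-1}=1, q_{-2}=1, q_{-1}=0:
  i=0: a_0=4, p_0 = 4*1 + 0 = 4, q_0 = 4*0 + 1 = 1.
  i=1: a_1=1, p_1 = 1*4 + 1 = 5, q_1 = 1*1 + 0 = 1.
  i=2: a_2=7, p_2 = 7*5 + 4 = 39, q_2 = 7*1 + 1 = 8.
  i=3: a_3=4, p_3 = 4*39 + 5 = 161, q_3 = 4*8 + 1 = 33.

4/1, 5/1, 39/8, 161/33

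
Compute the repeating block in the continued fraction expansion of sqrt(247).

[15; (1, 2, 1, 1, 9, 1, 9, 1, 1, 2, 1, 30)]

Write x_i = (sqrt(247) + m_i)/d_i with (m_0, d_0) = (0, 1). a_0 = floor(sqrt(247)) = 15, since 15^2 = 225 <= 247 < 256 = 16^2.
Iterate m_{i+1} = d_i*a_i - m_i, d_{i+1} = (247 - m_{i+1}^2)/d_i, a_{i+1} = floor((a_0 + m_{i+1})/d_{i+1}):
  m_1 = 1*15 - 0 = 15, d_1 = (247 - 15^2)/1 = 22/1 = 22, a_1 = floor((15 + 15)/22) = 1.
  m_2 = 22*1 - 15 = 7, d_2 = (247 - 7^2)/22 = 198/22 = 9, a_2 = floor((15 + 7)/9) = 2.
  m_3 = 9*2 - 7 = 11, d_3 = (247 - 11^2)/9 = 126/9 = 14, a_3 = floor((15 + 11)/14) = 1.
  m_4 = 14*1 - 11 = 3, d_4 = (247 - 3^2)/14 = 238/14 = 17, a_4 = floor((15 + 3)/17) = 1.
  m_5 = 17*1 - 3 = 14, d_5 = (247 - 14^2)/17 = 51/17 = 3, a_5 = floor((15 + 14)/3) = 9.
  m_6 = 3*9 - 14 = 13, d_6 = (247 - 13^2)/3 = 78/3 = 26, a_6 = floor((15 + 13)/26) = 1.
  m_7 = 26*1 - 13 = 13, d_7 = (247 - 13^2)/26 = 78/26 = 3, a_7 = floor((15 + 13)/3) = 9.
  m_8 = 3*9 - 13 = 14, d_8 = (247 - 14^2)/3 = 51/3 = 17, a_8 = floor((15 + 14)/17) = 1.
  m_9 = 17*1 - 14 = 3, d_9 = (247 - 3^2)/17 = 238/17 = 14, a_9 = floor((15 + 3)/14) = 1.
  m_10 = 14*1 - 3 = 11, d_10 = (247 - 11^2)/14 = 126/14 = 9, a_10 = floor((15 + 11)/9) = 2.
  m_11 = 9*2 - 11 = 7, d_11 = (247 - 7^2)/9 = 198/9 = 22, a_11 = floor((15 + 7)/22) = 1.
  m_12 = 22*1 - 7 = 15, d_12 = (247 - 15^2)/22 = 22/22 = 1, a_12 = floor((15 + 15)/1) = 30.
  m_13 = 1*30 - 15 = 15, d_13 = (247 - 15^2)/1 = 22/1 = 22: (m_13, d_13) = (m_1, d_1) = (15, 22), so from here the quotients repeat a_1, ..., a_12; the period length is 12.
Hence the expansion of sqrt(247) is a_0 = 15 followed by the repeating block 1, 2, 1, 1, 9, 1, 9, 1, 1, 2, 1, 30 (period 12).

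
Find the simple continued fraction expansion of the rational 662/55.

[12; 27, 2]

Run the Euclidean algorithm on 662 and 55; the successive quotients are the partial quotients a_0, a_1, ... (each step inverts the fractional part left over by the previous one):
  662 = 12*55 + 2, so a_0 = 12.
  55 = 27*2 + 1, so a_1 = 27.
  2 = 2*1 + 0, so a_2 = 2.
The remainder reaches 0 after 3 divisions, so the expansion has 3 partial quotients, read off in order.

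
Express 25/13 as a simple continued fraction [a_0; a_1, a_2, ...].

[1; 1, 12]

Run the Euclidean algorithm on 25 and 13; the successive quotients are the partial quotients a_0, a_1, ... (each step inverts the fractional part left over by the previous one):
  25 = 1*13 + 12, so a_0 = 1.
  13 = 1*12 + 1, so a_1 = 1.
  12 = 12*1 + 0, so a_2 = 12.
The remainder reaches 0 after 3 divisions, so the expansion has 3 partial quotients, read off in order.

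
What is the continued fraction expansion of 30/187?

[0; 6, 4, 3, 2]

Run the Euclidean algorithm on 30 and 187; the successive quotients are the partial quotients a_0, a_1, ... (each step inverts the fractional part left over by the previous one):
  30 = 0*187 + 30, so a_0 = 0.
  187 = 6*30 + 7, so a_1 = 6.
  30 = 4*7 + 2, so a_2 = 4.
  7 = 3*2 + 1, so a_3 = 3.
  2 = 2*1 + 0, so a_4 = 2.
The remainder reaches 0 after 5 divisions, so the expansion has 5 partial quotients, read off in order.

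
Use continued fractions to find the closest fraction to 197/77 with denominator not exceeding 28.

Expand x = 197/77 as a continued fraction with the Euclidean algorithm:
  197 = 2*77 + 43, so a_0 = 2.
  77 = 1*43 + 34, so a_1 = 1.
  43 = 1*34 + 9, so a_2 = 1.
  34 = 3*9 + 7, so a_3 = 3.
  9 = 1*7 + 2, so a_4 = 1.
  7 = 3*2 + 1, so a_5 = 3.
  2 = 2*1 + 0, so a_6 = 2.
so x = [2; 1, 1, 3, 1, 3, 2].
Convergents (p_i = a_i*p_{i-1} + p_{i-2}, q_i = a_i*q_{i-1} + q_{i-2} with p_{-2}=0, p_{-1}=1, q_{-2}=1, q_{-1}=0), until the denominator exceeds 28:
  i=0: a_0=2, p_0 = 2*1 + 0 = 2, q_0 = 2*0 + 1 = 1.
  i=1: a_1=1, p_1 = 1*2 + 1 = 3, q_1 = 1*1 + 0 = 1.
  i=2: a_2=1, p_2 = 1*3 + 2 = 5, q_2 = 1*1 + 1 = 2.
  i=3: a_3=3, p_3 = 3*5 + 3 = 18, q_3 = 3*2 + 1 = 7.
  i=4: a_4=1, p_4 = 1*18 + 5 = 23, q_4 = 1*7 + 2 = 9.
  i=5: a_5=3, p_5 = 3*23 + 18 = 87, q_5 = 3*9 + 7 = 34.
q_5 = 34 > 28, so the last convergent with denominator <= 28 is p_4/q_4 = 23/9.
The closest fraction with denominator <= 28 is either p_4/q_4 or the intermediate fraction (k*p_4 + p_3)/(k*q_4 + q_3) with the largest k >= 1 whose denominator stays <= 28; these approach x as k grows, and every other convergent or intermediate fraction in range is farther away.
Largest k: floor((28 - q_3)/q_4) = floor((28 - 7)/9) = 2.
That gives (2*23 + 18)/(2*9 + 7) = 64/25.
Compare the errors: |x - 23/9| = |197*9 - 23*77|/(77*9) = 2/693, and |x - 64/25| = |197*25 - 64*77|/(77*25) = 3/1925.
Cross-multiplying, 3*693 = 2079 < 3850 = 2*1925, so 3/1925 is smaller: the intermediate fraction 64/25 is closer to x than 23/9.

64/25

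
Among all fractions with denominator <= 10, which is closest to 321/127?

5/2

Expand x = 321/127 as a continued fraction with the Euclidean algorithm:
  321 = 2*127 + 67, so a_0 = 2.
  127 = 1*67 + 60, so a_1 = 1.
  67 = 1*60 + 7, so a_2 = 1.
  60 = 8*7 + 4, so a_3 = 8.
  7 = 1*4 + 3, so a_4 = 1.
  4 = 1*3 + 1, so a_5 = 1.
  3 = 3*1 + 0, so a_6 = 3.
so x = [2; 1, 1, 8, 1, 1, 3].
Convergents (p_i = a_i*p_{i-1} + p_{i-2}, q_i = a_i*q_{i-1} + q_{i-2} with p_{-2}=0, p_{-1}=1, q_{-2}=1, q_{-1}=0), until the denominator exceeds 10:
  i=0: a_0=2, p_0 = 2*1 + 0 = 2, q_0 = 2*0 + 1 = 1.
  i=1: a_1=1, p_1 = 1*2 + 1 = 3, q_1 = 1*1 + 0 = 1.
  i=2: a_2=1, p_2 = 1*3 + 2 = 5, q_2 = 1*1 + 1 = 2.
  i=3: a_3=8, p_3 = 8*5 + 3 = 43, q_3 = 8*2 + 1 = 17.
q_3 = 17 > 10, so the last convergent with denominator <= 10 is p_2/q_2 = 5/2.
The closest fraction with denominator <= 10 is either p_2/q_2 or the intermediate fraction (k*p_2 + p_1)/(k*q_2 + q_1) with the largest k >= 1 whose denominator stays <= 10; these approach x as k grows, and every other convergent or intermediate fraction in range is farther away.
Largest k: floor((10 - q_1)/q_2) = floor((10 - 1)/2) = 4.
That gives (4*5 + 3)/(4*2 + 1) = 23/9.
Compare the errors: |x - 5/2| = |321*2 - 5*127|/(127*2) = 7/254, and |x - 23/9| = |321*9 - 23*127|/(127*9) = 32/1143.
Cross-multiplying, 7*1143 = 8001 < 8128 = 32*254, so 7/254 is smaller: the convergent 5/2 is closer to x than 23/9.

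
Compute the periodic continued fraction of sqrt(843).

[29; (29, 58)]

Write x_i = (sqrt(843) + m_i)/d_i with (m_0, d_0) = (0, 1). a_0 = floor(sqrt(843)) = 29, since 29^2 = 841 <= 843 < 900 = 30^2.
Iterate m_{i+1} = d_i*a_i - m_i, d_{i+1} = (843 - m_{i+1}^2)/d_i, a_{i+1} = floor((a_0 + m_{i+1})/d_{i+1}):
  m_1 = 1*29 - 0 = 29, d_1 = (843 - 29^2)/1 = 2/1 = 2, a_1 = floor((29 + 29)/2) = 29.
  m_2 = 2*29 - 29 = 29, d_2 = (843 - 29^2)/2 = 2/2 = 1, a_2 = floor((29 + 29)/1) = 58.
  m_3 = 1*58 - 29 = 29, d_3 = (843 - 29^2)/1 = 2/1 = 2: (m_3, d_3) = (m_1, d_1) = (29, 2), so from here the quotients repeat a_1, a_2; the period length is 2.
Hence the expansion of sqrt(843) is a_0 = 29 followed by the repeating block 29, 58 (period 2).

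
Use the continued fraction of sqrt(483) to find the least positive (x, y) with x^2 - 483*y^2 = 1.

(x, y) = (22, 1)

First expand sqrt(483) as a continued fraction. With x_i = (sqrt(483) + m_i)/d_i and (m_0, d_0) = (0, 1): a_0 = floor(sqrt(483)) = 21, since 21^2 = 441 <= 483 < 484 = 22^2.
Iterate m_{i+1} = d_i*a_i - m_i, d_{i+1} = (483 - m_{i+1}^2)/d_i, a_{i+1} = floor((a_0 + m_{i+1})/d_{i+1}):
  m_1 = 1*21 - 0 = 21, d_1 = (483 - 21^2)/1 = 42/1 = 42, a_1 = floor((21 + 21)/42) = 1.
  m_2 = 42*1 - 21 = 21, d_2 = (483 - 21^2)/42 = 42/42 = 1, a_2 = floor((21 + 21)/1) = 42.
  m_3 = 1*42 - 21 = 21, d_3 = (483 - 21^2)/1 = 42/1 = 42: (m_3, d_3) = (m_1, d_1) = (21, 42), so from here the quotients repeat a_1, a_2; the period length is 2.
So sqrt(483) = [21; (1, 42)] with period length k = 2.
k is even, so the fundamental solution of x^2 - 483y^2 = 1 is (p_{k-1}, q_{k-1}) = (p_1, q_1); compute convergents through index 1.
Convergents (p_i = a_i*p_{i-1} + p_{i-2}, q_i = a_i*q_{i-1} + q_{i-2} with p_{-2}=0, p_{-1}=1, q_{-2}=1, q_{-1}=0):
  i=0: a_0=21, p_0 = 21*1 + 0 = 21, q_0 = 21*0 + 1 = 1.
  i=1: a_1=1, p_1 = 1*21 + 1 = 22, q_1 = 1*1 + 0 = 1.
Check: 22^2 - 483*1^2 = 484 - 483 = 1, so (x, y) = (22, 1) solves the equation, and by the theorem it is the least positive solution.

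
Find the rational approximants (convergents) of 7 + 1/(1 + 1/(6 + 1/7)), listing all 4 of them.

Using the convergent recurrence p_i = a_i*p_{i-1} + p_{i-2}, q_i = a_i*q_{i-1} + q_{i-2} with p_{-2}=0, p_{-1}=1, q_{-2}=1, q_{-1}=0:
  i=0: a_0=7, p_0 = 7*1 + 0 = 7, q_0 = 7*0 + 1 = 1.
  i=1: a_1=1, p_1 = 1*7 + 1 = 8, q_1 = 1*1 + 0 = 1.
  i=2: a_2=6, p_2 = 6*8 + 7 = 55, q_2 = 6*1 + 1 = 7.
  i=3: a_3=7, p_3 = 7*55 + 8 = 393, q_3 = 7*7 + 1 = 50.

7/1, 8/1, 55/7, 393/50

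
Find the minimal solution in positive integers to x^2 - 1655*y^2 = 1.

(x, y) = (320409, 7876)

First expand sqrt(1655) as a continued fraction. With x_i = (sqrt(1655) + m_i)/d_i and (m_0, d_0) = (0, 1): a_0 = floor(sqrt(1655)) = 40, since 40^2 = 1600 <= 1655 < 1681 = 41^2.
Iterate m_{i+1} = d_i*a_i - m_i, d_{i+1} = (1655 - m_{i+1}^2)/d_i, a_{i+1} = floor((a_0 + m_{i+1})/d_{i+1}):
  m_1 = 1*40 - 0 = 40, d_1 = (1655 - 40^2)/1 = 55/1 = 55, a_1 = floor((40 + 40)/55) = 1.
  m_2 = 55*1 - 40 = 15, d_2 = (1655 - 15^2)/55 = 1430/55 = 26, a_2 = floor((40 + 15)/26) = 2.
  m_3 = 26*2 - 15 = 37, d_3 = (1655 - 37^2)/26 = 286/26 = 11, a_3 = floor((40 + 37)/11) = 7.
  m_4 = 11*7 - 37 = 40, d_4 = (1655 - 40^2)/11 = 55/11 = 5, a_4 = floor((40 + 40)/5) = 16.
  m_5 = 5*16 - 40 = 40, d_5 = (1655 - 40^2)/5 = 55/5 = 11, a_5 = floor((40 + 40)/11) = 7.
  m_6 = 11*7 - 40 = 37, d_6 = (1655 - 37^2)/11 = 286/11 = 26, a_6 = floor((40 + 37)/26) = 2.
  m_7 = 26*2 - 37 = 15, d_7 = (1655 - 15^2)/26 = 1430/26 = 55, a_7 = floor((40 + 15)/55) = 1.
  m_8 = 55*1 - 15 = 40, d_8 = (1655 - 40^2)/55 = 55/55 = 1, a_8 = floor((40 + 40)/1) = 80.
  m_9 = 1*80 - 40 = 40, d_9 = (1655 - 40^2)/1 = 55/1 = 55: (m_9, d_9) = (m_1, d_1) = (40, 55), so from here the quotients repeat a_1, ..., a_8; the period length is 8.
So sqrt(1655) = [40; (1, 2, 7, 16, 7, 2, 1, 80)] with period length k = 8.
k is even, so the fundamental solution of x^2 - 1655y^2 = 1 is (p_{k-1}, q_{k-1}) = (p_7, q_7); compute convergents through index 7.
Convergents (p_i = a_i*p_{i-1} + p_{i-2}, q_i = a_i*q_{i-1} + q_{i-2} with p_{-2}=0, p_{-1}=1, q_{-2}=1, q_{-1}=0):
  i=0: a_0=40, p_0 = 40*1 + 0 = 40, q_0 = 40*0 + 1 = 1.
  i=1: a_1=1, p_1 = 1*40 + 1 = 41, q_1 = 1*1 + 0 = 1.
  i=2: a_2=2, p_2 = 2*41 + 40 = 122, q_2 = 2*1 + 1 = 3.
  i=3: a_3=7, p_3 = 7*122 + 41 = 895, q_3 = 7*3 + 1 = 22.
  i=4: a_4=16, p_4 = 16*895 + 122 = 14442, q_4 = 16*22 + 3 = 355.
  i=5: a_5=7, p_5 = 7*14442 + 895 = 101989, q_5 = 7*355 + 22 = 2507.
  i=6: a_6=2, p_6 = 2*101989 + 14442 = 218420, q_6 = 2*2507 + 355 = 5369.
  i=7: a_7=1, p_7 = 1*218420 + 101989 = 320409, q_7 = 1*5369 + 2507 = 7876.
Check: 320409^2 - 1655*7876^2 = 102661927281 - 102661927280 = 1, so (x, y) = (320409, 7876) solves the equation, and by the theorem it is the least positive solution.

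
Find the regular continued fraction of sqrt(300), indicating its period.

[17; (3, 8, 3, 34)]

Write x_i = (sqrt(300) + m_i)/d_i with (m_0, d_0) = (0, 1). a_0 = floor(sqrt(300)) = 17, since 17^2 = 289 <= 300 < 324 = 18^2.
Iterate m_{i+1} = d_i*a_i - m_i, d_{i+1} = (300 - m_{i+1}^2)/d_i, a_{i+1} = floor((a_0 + m_{i+1})/d_{i+1}):
  m_1 = 1*17 - 0 = 17, d_1 = (300 - 17^2)/1 = 11/1 = 11, a_1 = floor((17 + 17)/11) = 3.
  m_2 = 11*3 - 17 = 16, d_2 = (300 - 16^2)/11 = 44/11 = 4, a_2 = floor((17 + 16)/4) = 8.
  m_3 = 4*8 - 16 = 16, d_3 = (300 - 16^2)/4 = 44/4 = 11, a_3 = floor((17 + 16)/11) = 3.
  m_4 = 11*3 - 16 = 17, d_4 = (300 - 17^2)/11 = 11/11 = 1, a_4 = floor((17 + 17)/1) = 34.
  m_5 = 1*34 - 17 = 17, d_5 = (300 - 17^2)/1 = 11/1 = 11: (m_5, d_5) = (m_1, d_1) = (17, 11), so from here the quotients repeat a_1, ..., a_4; the period length is 4.
Hence the expansion of sqrt(300) is a_0 = 17 followed by the repeating block 3, 8, 3, 34 (period 4).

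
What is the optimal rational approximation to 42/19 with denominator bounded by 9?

11/5

Expand x = 42/19 as a continued fraction with the Euclidean algorithm:
  42 = 2*19 + 4, so a_0 = 2.
  19 = 4*4 + 3, so a_1 = 4.
  4 = 1*3 + 1, so a_2 = 1.
  3 = 3*1 + 0, so a_3 = 3.
so x = [2; 4, 1, 3].
Convergents (p_i = a_i*p_{i-1} + p_{i-2}, q_i = a_i*q_{i-1} + q_{i-2} with p_{-2}=0, p_{-1}=1, q_{-2}=1, q_{-1}=0), until the denominator exceeds 9:
  i=0: a_0=2, p_0 = 2*1 + 0 = 2, q_0 = 2*0 + 1 = 1.
  i=1: a_1=4, p_1 = 4*2 + 1 = 9, q_1 = 4*1 + 0 = 4.
  i=2: a_2=1, p_2 = 1*9 + 2 = 11, q_2 = 1*4 + 1 = 5.
  i=3: a_3=3, p_3 = 3*11 + 9 = 42, q_3 = 3*5 + 4 = 19.
q_3 = 19 > 9, so the last convergent with denominator <= 9 is p_2/q_2 = 11/5.
The closest fraction with denominator <= 9 is either p_2/q_2 or the intermediate fraction (k*p_2 + p_1)/(k*q_2 + q_1) with the largest k >= 1 whose denominator stays <= 9; these approach x as k grows, and every other convergent or intermediate fraction in range is farther away.
Largest k: floor((9 - q_1)/q_2) = floor((9 - 4)/5) = 1.
That gives (1*11 + 9)/(1*5 + 4) = 20/9.
Compare the errors: |x - 11/5| = |42*5 - 11*19|/(19*5) = 1/95, and |x - 20/9| = |42*9 - 20*19|/(19*9) = 2/171.
Cross-multiplying, 1*171 = 171 < 190 = 2*95, so 1/95 is smaller: the convergent 11/5 is closer to x than 20/9.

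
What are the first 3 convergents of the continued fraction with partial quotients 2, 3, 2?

Using the convergent recurrence p_i = a_i*p_{i-1} + p_{i-2}, q_i = a_i*q_{i-1} + q_{i-2} with p_{-2}=0, p_{-1}=1, q_{-2}=1, q_{-1}=0:
  i=0: a_0=2, p_0 = 2*1 + 0 = 2, q_0 = 2*0 + 1 = 1.
  i=1: a_1=3, p_1 = 3*2 + 1 = 7, q_1 = 3*1 + 0 = 3.
  i=2: a_2=2, p_2 = 2*7 + 2 = 16, q_2 = 2*3 + 1 = 7.

2/1, 7/3, 16/7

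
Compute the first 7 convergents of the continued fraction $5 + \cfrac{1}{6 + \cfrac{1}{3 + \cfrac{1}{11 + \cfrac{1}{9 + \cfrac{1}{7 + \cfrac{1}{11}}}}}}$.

5/1, 31/6, 98/19, 1109/215, 10079/1954, 71662/13893, 798361/154777

Using the convergent recurrence p_i = a_i*p_{i-1} + p_{i-2}, q_i = a_i*q_{i-1} + q_{i-2} with p_{-2}=0, p_{-1}=1, q_{-2}=1, q_{-1}=0:
  i=0: a_0=5, p_0 = 5*1 + 0 = 5, q_0 = 5*0 + 1 = 1.
  i=1: a_1=6, p_1 = 6*5 + 1 = 31, q_1 = 6*1 + 0 = 6.
  i=2: a_2=3, p_2 = 3*31 + 5 = 98, q_2 = 3*6 + 1 = 19.
  i=3: a_3=11, p_3 = 11*98 + 31 = 1109, q_3 = 11*19 + 6 = 215.
  i=4: a_4=9, p_4 = 9*1109 + 98 = 10079, q_4 = 9*215 + 19 = 1954.
  i=5: a_5=7, p_5 = 7*10079 + 1109 = 71662, q_5 = 7*1954 + 215 = 13893.
  i=6: a_6=11, p_6 = 11*71662 + 10079 = 798361, q_6 = 11*13893 + 1954 = 154777.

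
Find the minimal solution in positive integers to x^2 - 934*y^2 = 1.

(x, y) = (3034565, 99294)

First expand sqrt(934) as a continued fraction. With x_i = (sqrt(934) + m_i)/d_i and (m_0, d_0) = (0, 1): a_0 = floor(sqrt(934)) = 30, since 30^2 = 900 <= 934 < 961 = 31^2.
Iterate m_{i+1} = d_i*a_i - m_i, d_{i+1} = (934 - m_{i+1}^2)/d_i, a_{i+1} = floor((a_0 + m_{i+1})/d_{i+1}):
  m_1 = 1*30 - 0 = 30, d_1 = (934 - 30^2)/1 = 34/1 = 34, a_1 = floor((30 + 30)/34) = 1.
  m_2 = 34*1 - 30 = 4, d_2 = (934 - 4^2)/34 = 918/34 = 27, a_2 = floor((30 + 4)/27) = 1.
  m_3 = 27*1 - 4 = 23, d_3 = (934 - 23^2)/27 = 405/27 = 15, a_3 = floor((30 + 23)/15) = 3.
  m_4 = 15*3 - 23 = 22, d_4 = (934 - 22^2)/15 = 450/15 = 30, a_4 = floor((30 + 22)/30) = 1.
  m_5 = 30*1 - 22 = 8, d_5 = (934 - 8^2)/30 = 870/30 = 29, a_5 = floor((30 + 8)/29) = 1.
  m_6 = 29*1 - 8 = 21, d_6 = (934 - 21^2)/29 = 493/29 = 17, a_6 = floor((30 + 21)/17) = 3.
  m_7 = 17*3 - 21 = 30, d_7 = (934 - 30^2)/17 = 34/17 = 2, a_7 = floor((30 + 30)/2) = 30.
  m_8 = 2*30 - 30 = 30, d_8 = (934 - 30^2)/2 = 34/2 = 17, a_8 = floor((30 + 30)/17) = 3.
  m_9 = 17*3 - 30 = 21, d_9 = (934 - 21^2)/17 = 493/17 = 29, a_9 = floor((30 + 21)/29) = 1.
  m_10 = 29*1 - 21 = 8, d_10 = (934 - 8^2)/29 = 870/29 = 30, a_10 = floor((30 + 8)/30) = 1.
  m_11 = 30*1 - 8 = 22, d_11 = (934 - 22^2)/30 = 450/30 = 15, a_11 = floor((30 + 22)/15) = 3.
  m_12 = 15*3 - 22 = 23, d_12 = (934 - 23^2)/15 = 405/15 = 27, a_12 = floor((30 + 23)/27) = 1.
  m_13 = 27*1 - 23 = 4, d_13 = (934 - 4^2)/27 = 918/27 = 34, a_13 = floor((30 + 4)/34) = 1.
  m_14 = 34*1 - 4 = 30, d_14 = (934 - 30^2)/34 = 34/34 = 1, a_14 = floor((30 + 30)/1) = 60.
  m_15 = 1*60 - 30 = 30, d_15 = (934 - 30^2)/1 = 34/1 = 34: (m_15, d_15) = (m_1, d_1) = (30, 34), so from here the quotients repeat a_1, ..., a_14; the period length is 14.
So sqrt(934) = [30; (1, 1, 3, 1, 1, 3, 30, 3, 1, 1, 3, 1, 1, 60)] with period length k = 14.
k is even, so the fundamental solution of x^2 - 934y^2 = 1 is (p_{k-1}, q_{k-1}) = (p_13, q_13); compute convergents through index 13.
Convergents (p_i = a_i*p_{i-1} + p_{i-2}, q_i = a_i*q_{i-1} + q_{i-2} with p_{-2}=0, p_{-1}=1, q_{-2}=1, q_{-1}=0):
  i=0: a_0=30, p_0 = 30*1 + 0 = 30, q_0 = 30*0 + 1 = 1.
  i=1: a_1=1, p_1 = 1*30 + 1 = 31, q_1 = 1*1 + 0 = 1.
  i=2: a_2=1, p_2 = 1*31 + 30 = 61, q_2 = 1*1 + 1 = 2.
  i=3: a_3=3, p_3 = 3*61 + 31 = 214, q_3 = 3*2 + 1 = 7.
  i=4: a_4=1, p_4 = 1*214 + 61 = 275, q_4 = 1*7 + 2 = 9.
  i=5: a_5=1, p_5 = 1*275 + 214 = 489, q_5 = 1*9 + 7 = 16.
  i=6: a_6=3, p_6 = 3*489 + 275 = 1742, q_6 = 3*16 + 9 = 57.
  i=7: a_7=30, p_7 = 30*1742 + 489 = 52749, q_7 = 30*57 + 16 = 1726.
  i=8: a_8=3, p_8 = 3*52749 + 1742 = 159989, q_8 = 3*1726 + 57 = 5235.
  i=9: a_9=1, p_9 = 1*159989 + 52749 = 212738, q_9 = 1*5235 + 1726 = 6961.
  i=10: a_10=1, p_10 = 1*212738 + 159989 = 372727, q_10 = 1*6961 + 5235 = 12196.
  i=11: a_11=3, p_11 = 3*372727 + 212738 = 1330919, q_11 = 3*12196 + 6961 = 43549.
  i=12: a_12=1, p_12 = 1*1330919 + 372727 = 1703646, q_12 = 1*43549 + 12196 = 55745.
  i=13: a_13=1, p_13 = 1*1703646 + 1330919 = 3034565, q_13 = 1*55745 + 43549 = 99294.
Check: 3034565^2 - 934*99294^2 = 9208584739225 - 9208584739224 = 1, so (x, y) = (3034565, 99294) solves the equation, and by the theorem it is the least positive solution.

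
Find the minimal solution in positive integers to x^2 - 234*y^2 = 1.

First expand sqrt(234) as a continued fraction. With x_i = (sqrt(234) + m_i)/d_i and (m_0, d_0) = (0, 1): a_0 = floor(sqrt(234)) = 15, since 15^2 = 225 <= 234 < 256 = 16^2.
Iterate m_{i+1} = d_i*a_i - m_i, d_{i+1} = (234 - m_{i+1}^2)/d_i, a_{i+1} = floor((a_0 + m_{i+1})/d_{i+1}):
  m_1 = 1*15 - 0 = 15, d_1 = (234 - 15^2)/1 = 9/1 = 9, a_1 = floor((15 + 15)/9) = 3.
  m_2 = 9*3 - 15 = 12, d_2 = (234 - 12^2)/9 = 90/9 = 10, a_2 = floor((15 + 12)/10) = 2.
  m_3 = 10*2 - 12 = 8, d_3 = (234 - 8^2)/10 = 170/10 = 17, a_3 = floor((15 + 8)/17) = 1.
  m_4 = 17*1 - 8 = 9, d_4 = (234 - 9^2)/17 = 153/17 = 9, a_4 = floor((15 + 9)/9) = 2.
  m_5 = 9*2 - 9 = 9, d_5 = (234 - 9^2)/9 = 153/9 = 17, a_5 = floor((15 + 9)/17) = 1.
  m_6 = 17*1 - 9 = 8, d_6 = (234 - 8^2)/17 = 170/17 = 10, a_6 = floor((15 + 8)/10) = 2.
  m_7 = 10*2 - 8 = 12, d_7 = (234 - 12^2)/10 = 90/10 = 9, a_7 = floor((15 + 12)/9) = 3.
  m_8 = 9*3 - 12 = 15, d_8 = (234 - 15^2)/9 = 9/9 = 1, a_8 = floor((15 + 15)/1) = 30.
  m_9 = 1*30 - 15 = 15, d_9 = (234 - 15^2)/1 = 9/1 = 9: (m_9, d_9) = (m_1, d_1) = (15, 9), so from here the quotients repeat a_1, ..., a_8; the period length is 8.
So sqrt(234) = [15; (3, 2, 1, 2, 1, 2, 3, 30)] with period length k = 8.
k is even, so the fundamental solution of x^2 - 234y^2 = 1 is (p_{k-1}, q_{k-1}) = (p_7, q_7); compute convergents through index 7.
Convergents (p_i = a_i*p_{i-1} + p_{i-2}, q_i = a_i*q_{i-1} + q_{i-2} with p_{-2}=0, p_{-1}=1, q_{-2}=1, q_{-1}=0):
  i=0: a_0=15, p_0 = 15*1 + 0 = 15, q_0 = 15*0 + 1 = 1.
  i=1: a_1=3, p_1 = 3*15 + 1 = 46, q_1 = 3*1 + 0 = 3.
  i=2: a_2=2, p_2 = 2*46 + 15 = 107, q_2 = 2*3 + 1 = 7.
  i=3: a_3=1, p_3 = 1*107 + 46 = 153, q_3 = 1*7 + 3 = 10.
  i=4: a_4=2, p_4 = 2*153 + 107 = 413, q_4 = 2*10 + 7 = 27.
  i=5: a_5=1, p_5 = 1*413 + 153 = 566, q_5 = 1*27 + 10 = 37.
  i=6: a_6=2, p_6 = 2*566 + 413 = 1545, q_6 = 2*37 + 27 = 101.
  i=7: a_7=3, p_7 = 3*1545 + 566 = 5201, q_7 = 3*101 + 37 = 340.
Check: 5201^2 - 234*340^2 = 27050401 - 27050400 = 1, so (x, y) = (5201, 340) solves the equation, and by the theorem it is the least positive solution.

(x, y) = (5201, 340)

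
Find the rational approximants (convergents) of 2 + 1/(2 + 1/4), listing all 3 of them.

Using the convergent recurrence p_i = a_i*p_{i-1} + p_{i-2}, q_i = a_i*q_{i-1} + q_{i-2} with p_{-2}=0, p_{-1}=1, q_{-2}=1, q_{-1}=0:
  i=0: a_0=2, p_0 = 2*1 + 0 = 2, q_0 = 2*0 + 1 = 1.
  i=1: a_1=2, p_1 = 2*2 + 1 = 5, q_1 = 2*1 + 0 = 2.
  i=2: a_2=4, p_2 = 4*5 + 2 = 22, q_2 = 4*2 + 1 = 9.

2/1, 5/2, 22/9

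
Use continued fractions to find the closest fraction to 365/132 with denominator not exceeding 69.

47/17

Expand x = 365/132 as a continued fraction with the Euclidean algorithm:
  365 = 2*132 + 101, so a_0 = 2.
  132 = 1*101 + 31, so a_1 = 1.
  101 = 3*31 + 8, so a_2 = 3.
  31 = 3*8 + 7, so a_3 = 3.
  8 = 1*7 + 1, so a_4 = 1.
  7 = 7*1 + 0, so a_5 = 7.
so x = [2; 1, 3, 3, 1, 7].
Convergents (p_i = a_i*p_{i-1} + p_{i-2}, q_i = a_i*q_{i-1} + q_{i-2} with p_{-2}=0, p_{-1}=1, q_{-2}=1, q_{-1}=0), until the denominator exceeds 69:
  i=0: a_0=2, p_0 = 2*1 + 0 = 2, q_0 = 2*0 + 1 = 1.
  i=1: a_1=1, p_1 = 1*2 + 1 = 3, q_1 = 1*1 + 0 = 1.
  i=2: a_2=3, p_2 = 3*3 + 2 = 11, q_2 = 3*1 + 1 = 4.
  i=3: a_3=3, p_3 = 3*11 + 3 = 36, q_3 = 3*4 + 1 = 13.
  i=4: a_4=1, p_4 = 1*36 + 11 = 47, q_4 = 1*13 + 4 = 17.
  i=5: a_5=7, p_5 = 7*47 + 36 = 365, q_5 = 7*17 + 13 = 132.
q_5 = 132 > 69, so the last convergent with denominator <= 69 is p_4/q_4 = 47/17.
The closest fraction with denominator <= 69 is either p_4/q_4 or the intermediate fraction (k*p_4 + p_3)/(k*q_4 + q_3) with the largest k >= 1 whose denominator stays <= 69; these approach x as k grows, and every other convergent or intermediate fraction in range is farther away.
Largest k: floor((69 - q_3)/q_4) = floor((69 - 13)/17) = 3.
That gives (3*47 + 36)/(3*17 + 13) = 177/64.
Compare the errors: |x - 47/17| = |365*17 - 47*132|/(132*17) = 1/2244, and |x - 177/64| = |365*64 - 177*132|/(132*64) = 4/8448.
Cross-multiplying, 1*8448 = 8448 < 8976 = 4*2244, so 1/2244 is smaller: the convergent 47/17 is closer to x than 177/64.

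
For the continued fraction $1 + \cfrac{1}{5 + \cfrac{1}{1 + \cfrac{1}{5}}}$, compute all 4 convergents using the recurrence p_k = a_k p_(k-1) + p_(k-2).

1/1, 6/5, 7/6, 41/35

Using the convergent recurrence p_i = a_i*p_{i-1} + p_{i-2}, q_i = a_i*q_{i-1} + q_{i-2} with p_{-2}=0, p_{-1}=1, q_{-2}=1, q_{-1}=0:
  i=0: a_0=1, p_0 = 1*1 + 0 = 1, q_0 = 1*0 + 1 = 1.
  i=1: a_1=5, p_1 = 5*1 + 1 = 6, q_1 = 5*1 + 0 = 5.
  i=2: a_2=1, p_2 = 1*6 + 1 = 7, q_2 = 1*5 + 1 = 6.
  i=3: a_3=5, p_3 = 5*7 + 6 = 41, q_3 = 5*6 + 5 = 35.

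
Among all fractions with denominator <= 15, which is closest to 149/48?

Expand x = 149/48 as a continued fraction with the Euclidean algorithm:
  149 = 3*48 + 5, so a_0 = 3.
  48 = 9*5 + 3, so a_1 = 9.
  5 = 1*3 + 2, so a_2 = 1.
  3 = 1*2 + 1, so a_3 = 1.
  2 = 2*1 + 0, so a_4 = 2.
so x = [3; 9, 1, 1, 2].
Convergents (p_i = a_i*p_{i-1} + p_{i-2}, q_i = a_i*q_{i-1} + q_{i-2} with p_{-2}=0, p_{-1}=1, q_{-2}=1, q_{-1}=0), until the denominator exceeds 15:
  i=0: a_0=3, p_0 = 3*1 + 0 = 3, q_0 = 3*0 + 1 = 1.
  i=1: a_1=9, p_1 = 9*3 + 1 = 28, q_1 = 9*1 + 0 = 9.
  i=2: a_2=1, p_2 = 1*28 + 3 = 31, q_2 = 1*9 + 1 = 10.
  i=3: a_3=1, p_3 = 1*31 + 28 = 59, q_3 = 1*10 + 9 = 19.
q_3 = 19 > 15, so the last convergent with denominator <= 15 is p_2/q_2 = 31/10.
The closest fraction with denominator <= 15 is either p_2/q_2 or the intermediate fraction (k*p_2 + p_1)/(k*q_2 + q_1) with the largest k >= 1 whose denominator stays <= 15; these approach x as k grows, and every other convergent or intermediate fraction in range is farther away.
Largest k: floor((15 - q_1)/q_2) = floor((15 - 9)/10) = 0.
Since k = 0, no intermediate fraction beyond p_2/q_2 has denominator <= 15, so the convergent 31/10 is the closest (its error is |149*10 - 31*48|/(48*10) = 2/480).

31/10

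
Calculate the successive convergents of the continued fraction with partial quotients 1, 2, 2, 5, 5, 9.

1/1, 3/2, 7/5, 38/27, 197/140, 1811/1287

Using the convergent recurrence p_i = a_i*p_{i-1} + p_{i-2}, q_i = a_i*q_{i-1} + q_{i-2} with p_{-2}=0, p_{-1}=1, q_{-2}=1, q_{-1}=0:
  i=0: a_0=1, p_0 = 1*1 + 0 = 1, q_0 = 1*0 + 1 = 1.
  i=1: a_1=2, p_1 = 2*1 + 1 = 3, q_1 = 2*1 + 0 = 2.
  i=2: a_2=2, p_2 = 2*3 + 1 = 7, q_2 = 2*2 + 1 = 5.
  i=3: a_3=5, p_3 = 5*7 + 3 = 38, q_3 = 5*5 + 2 = 27.
  i=4: a_4=5, p_4 = 5*38 + 7 = 197, q_4 = 5*27 + 5 = 140.
  i=5: a_5=9, p_5 = 9*197 + 38 = 1811, q_5 = 9*140 + 27 = 1287.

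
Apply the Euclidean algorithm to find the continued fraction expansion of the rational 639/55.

[11; 1, 1, 1, 1, 1, 1, 1, 2]

Run the Euclidean algorithm on 639 and 55; the successive quotients are the partial quotients a_0, a_1, ... (each step inverts the fractional part left over by the previous one):
  639 = 11*55 + 34, so a_0 = 11.
  55 = 1*34 + 21, so a_1 = 1.
  34 = 1*21 + 13, so a_2 = 1.
  21 = 1*13 + 8, so a_3 = 1.
  13 = 1*8 + 5, so a_4 = 1.
  8 = 1*5 + 3, so a_5 = 1.
  5 = 1*3 + 2, so a_6 = 1.
  3 = 1*2 + 1, so a_7 = 1.
  2 = 2*1 + 0, so a_8 = 2.
The remainder reaches 0 after 9 divisions, so the expansion has 9 partial quotients, read off in order.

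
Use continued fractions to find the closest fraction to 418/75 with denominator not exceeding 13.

Expand x = 418/75 as a continued fraction with the Euclidean algorithm:
  418 = 5*75 + 43, so a_0 = 5.
  75 = 1*43 + 32, so a_1 = 1.
  43 = 1*32 + 11, so a_2 = 1.
  32 = 2*11 + 10, so a_3 = 2.
  11 = 1*10 + 1, so a_4 = 1.
  10 = 10*1 + 0, so a_5 = 10.
so x = [5; 1, 1, 2, 1, 10].
Convergents (p_i = a_i*p_{i-1} + p_{i-2}, q_i = a_i*q_{i-1} + q_{i-2} with p_{-2}=0, p_{-1}=1, q_{-2}=1, q_{-1}=0), until the denominator exceeds 13:
  i=0: a_0=5, p_0 = 5*1 + 0 = 5, q_0 = 5*0 + 1 = 1.
  i=1: a_1=1, p_1 = 1*5 + 1 = 6, q_1 = 1*1 + 0 = 1.
  i=2: a_2=1, p_2 = 1*6 + 5 = 11, q_2 = 1*1 + 1 = 2.
  i=3: a_3=2, p_3 = 2*11 + 6 = 28, q_3 = 2*2 + 1 = 5.
  i=4: a_4=1, p_4 = 1*28 + 11 = 39, q_4 = 1*5 + 2 = 7.
  i=5: a_5=10, p_5 = 10*39 + 28 = 418, q_5 = 10*7 + 5 = 75.
q_5 = 75 > 13, so the last convergent with denominator <= 13 is p_4/q_4 = 39/7.
The closest fraction with denominator <= 13 is either p_4/q_4 or the intermediate fraction (k*p_4 + p_3)/(k*q_4 + q_3) with the largest k >= 1 whose denominator stays <= 13; these approach x as k grows, and every other convergent or intermediate fraction in range is farther away.
Largest k: floor((13 - q_3)/q_4) = floor((13 - 5)/7) = 1.
That gives (1*39 + 28)/(1*7 + 5) = 67/12.
Compare the errors: |x - 39/7| = |418*7 - 39*75|/(75*7) = 1/525, and |x - 67/12| = |418*12 - 67*75|/(75*12) = 9/900.
Cross-multiplying, 1*900 = 900 < 4725 = 9*525, so 1/525 is smaller: the convergent 39/7 is closer to x than 67/12.

39/7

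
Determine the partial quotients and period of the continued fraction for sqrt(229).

Write x_i = (sqrt(229) + m_i)/d_i with (m_0, d_0) = (0, 1). a_0 = floor(sqrt(229)) = 15, since 15^2 = 225 <= 229 < 256 = 16^2.
Iterate m_{i+1} = d_i*a_i - m_i, d_{i+1} = (229 - m_{i+1}^2)/d_i, a_{i+1} = floor((a_0 + m_{i+1})/d_{i+1}):
  m_1 = 1*15 - 0 = 15, d_1 = (229 - 15^2)/1 = 4/1 = 4, a_1 = floor((15 + 15)/4) = 7.
  m_2 = 4*7 - 15 = 13, d_2 = (229 - 13^2)/4 = 60/4 = 15, a_2 = floor((15 + 13)/15) = 1.
  m_3 = 15*1 - 13 = 2, d_3 = (229 - 2^2)/15 = 225/15 = 15, a_3 = floor((15 + 2)/15) = 1.
  m_4 = 15*1 - 2 = 13, d_4 = (229 - 13^2)/15 = 60/15 = 4, a_4 = floor((15 + 13)/4) = 7.
  m_5 = 4*7 - 13 = 15, d_5 = (229 - 15^2)/4 = 4/4 = 1, a_5 = floor((15 + 15)/1) = 30.
  m_6 = 1*30 - 15 = 15, d_6 = (229 - 15^2)/1 = 4/1 = 4: (m_6, d_6) = (m_1, d_1) = (15, 4), so from here the quotients repeat a_1, ..., a_5; the period length is 5.
Hence the expansion of sqrt(229) is a_0 = 15 followed by the repeating block 7, 1, 1, 7, 30 (period 5).

[15; (7, 1, 1, 7, 30)]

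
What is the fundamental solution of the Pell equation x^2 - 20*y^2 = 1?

First expand sqrt(20) as a continued fraction. With x_i = (sqrt(20) + m_i)/d_i and (m_0, d_0) = (0, 1): a_0 = floor(sqrt(20)) = 4, since 4^2 = 16 <= 20 < 25 = 5^2.
Iterate m_{i+1} = d_i*a_i - m_i, d_{i+1} = (20 - m_{i+1}^2)/d_i, a_{i+1} = floor((a_0 + m_{i+1})/d_{i+1}):
  m_1 = 1*4 - 0 = 4, d_1 = (20 - 4^2)/1 = 4/1 = 4, a_1 = floor((4 + 4)/4) = 2.
  m_2 = 4*2 - 4 = 4, d_2 = (20 - 4^2)/4 = 4/4 = 1, a_2 = floor((4 + 4)/1) = 8.
  m_3 = 1*8 - 4 = 4, d_3 = (20 - 4^2)/1 = 4/1 = 4: (m_3, d_3) = (m_1, d_1) = (4, 4), so from here the quotients repeat a_1, a_2; the period length is 2.
So sqrt(20) = [4; (2, 8)] with period length k = 2.
k is even, so the fundamental solution of x^2 - 20y^2 = 1 is (p_{k-1}, q_{k-1}) = (p_1, q_1); compute convergents through index 1.
Convergents (p_i = a_i*p_{i-1} + p_{i-2}, q_i = a_i*q_{i-1} + q_{i-2} with p_{-2}=0, p_{-1}=1, q_{-2}=1, q_{-1}=0):
  i=0: a_0=4, p_0 = 4*1 + 0 = 4, q_0 = 4*0 + 1 = 1.
  i=1: a_1=2, p_1 = 2*4 + 1 = 9, q_1 = 2*1 + 0 = 2.
Check: 9^2 - 20*2^2 = 81 - 80 = 1, so (x, y) = (9, 2) solves the equation, and by the theorem it is the least positive solution.

(x, y) = (9, 2)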